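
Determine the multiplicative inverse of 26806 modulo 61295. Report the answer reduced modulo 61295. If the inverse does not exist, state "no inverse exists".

Compute gcd(26806, 61295):
61295 = 2*26806 + 7683
26806 = 3*7683 + 3757
7683 = 2*3757 + 169
3757 = 22*169 + 39
169 = 4*39 + 13
39 = 3*13 + 0
Since gcd = 13 > 1, 26806 is not a unit mod 61295.

no inverse exists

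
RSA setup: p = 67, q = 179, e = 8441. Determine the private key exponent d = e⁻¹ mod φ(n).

φ(n) = (p−1)(q−1) = 66·178 = 11748.
Need d with 8441·d ≡ 1 (mod 11748). Apply the extended Euclidean algorithm:
11748 = 1×8441 + 3307
8441 = 2×3307 + 1827
3307 = 1×1827 + 1480
1827 = 1×1480 + 347
1480 = 4×347 + 92
347 = 3×92 + 71
92 = 1×71 + 21
71 = 3×21 + 8
21 = 2×8 + 5
8 = 1×5 + 3
5 = 1×3 + 2
3 = 1×2 + 1
2 = 2×1 + 0
Back-substitute:
1 = 3 − 2
1 = −5 + 2·3
1 = 2·8 − 3·5
1 = −3·21 + 8·8
1 = 8·71 − 27·21
1 = −27·92 + 35·71
1 = 35·347 − 132·92
1 = −132·1480 + 563·347
1 = 563·1827 − 695·1480
1 = −695·3307 + 1258·1827
1 = 1258·8441 − 3211·3307
1 = −3211·11748 + 4469·8441
So 8441·4469 ≡ 1 (mod 11748), hence d = 4469.

4469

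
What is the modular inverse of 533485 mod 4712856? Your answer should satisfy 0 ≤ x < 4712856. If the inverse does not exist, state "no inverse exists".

gcd(4712856, 533485) by repeated division:
4712856 = 8*533485 + 444976
533485 = 1*444976 + 88509
444976 = 5*88509 + 2431
88509 = 36*2431 + 993
2431 = 2*993 + 445
993 = 2*445 + 103
445 = 4*103 + 33
103 = 3*33 + 4
33 = 8*4 + 1
4 = 4*1 + 0
Since gcd(533485, 4712856) = 1, back-substitute to write 1 as a combination:
1 = 33 − 8·4
1 = −8·103 + 25·33
1 = 25·445 − 108·103
1 = −108·993 + 241·445
1 = 241·2431 − 590·993
1 = −590·88509 + 21481·2431
1 = 21481·444976 − 107995·88509
1 = −107995·533485 + 129476·444976
1 = 129476·4712856 − 1143803·533485
Hence 533485⁻¹ ≡ -1143803 ≡ 3569053 (mod 4712856).

3569053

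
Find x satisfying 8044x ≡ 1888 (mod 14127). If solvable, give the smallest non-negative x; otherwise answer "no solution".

499

First find gcd(8044, 14127):
14127 = 1×8044 + 6083
8044 = 1×6083 + 1961
6083 = 3×1961 + 200
1961 = 9×200 + 161
200 = 1×161 + 39
161 = 4×39 + 5
39 = 7×5 + 4
5 = 1×4 + 1
4 = 4×1 + 0
gcd = 1, so a unique solution mod 14127 exists.
Back-substitute for the Bézout coefficients:
1 = 5 − 4
1 = −39 + 8·5
1 = 8·161 − 33·39
1 = −33·200 + 41·161
1 = 41·1961 − 402·200
1 = −402·6083 + 1247·1961
1 = 1247·8044 − 1649·6083
1 = −1649·14127 + 2896·8044
So 8044·(2896) ≡ 1 (mod 14127), giving 8044⁻¹ ≡ 2896.
x ≡ 8044⁻¹·1888 ≡ 2896·1888 ≡ 499 (mod 14127).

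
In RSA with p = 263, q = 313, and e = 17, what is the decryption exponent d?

φ(n) = (p−1)(q−1) = 262·312 = 81744.
Need d with 17·d ≡ 1 (mod 81744). Apply the extended Euclidean algorithm:
81744 = 4808*17 + 8
17 = 2*8 + 1
8 = 8*1 + 0
Back-substitute:
1 = 17 − 2·8
1 = −2·81744 + 9617·17
So 17·9617 ≡ 1 (mod 81744), hence d = 9617.

9617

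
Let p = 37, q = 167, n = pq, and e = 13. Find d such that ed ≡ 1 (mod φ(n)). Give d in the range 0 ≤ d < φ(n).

φ(n) = (p−1)(q−1) = 36·166 = 5976.
Need d with 13·d ≡ 1 (mod 5976). Apply the extended Euclidean algorithm:
5976 = 459·13 + 9
13 = 1·9 + 4
9 = 2·4 + 1
4 = 4·1 + 0
Back-substitute:
1 = 9 − 2·4
1 = −2·13 + 3·9
1 = 3·5976 − 1379·13
So 13·(-1379) ≡ 1 (mod 5976), hence d ≡ -1379 ≡ 4597 (mod 5976).

4597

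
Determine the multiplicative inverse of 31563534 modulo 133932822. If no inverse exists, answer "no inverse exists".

Euclidean algorithm on 133932822, 31563534:
133932822 = 4*31563534 + 7678686
31563534 = 4*7678686 + 848790
7678686 = 9*848790 + 39576
848790 = 21*39576 + 17694
39576 = 2*17694 + 4188
17694 = 4*4188 + 942
4188 = 4*942 + 420
942 = 2*420 + 102
420 = 4*102 + 12
102 = 8*12 + 6
12 = 2*6 + 0
The gcd is 6, not 1, hence no inverse exists.

no inverse exists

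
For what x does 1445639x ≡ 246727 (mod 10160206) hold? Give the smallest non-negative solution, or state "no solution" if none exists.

5191433

First find gcd(1445639, 10160206):
10160206 = 7·1445639 + 40733
1445639 = 35·40733 + 19984
40733 = 2·19984 + 765
19984 = 26·765 + 94
765 = 8·94 + 13
94 = 7·13 + 3
13 = 4·3 + 1
3 = 3·1 + 0
gcd = 1, so a unique solution mod 10160206 exists.
Back-substitute for the Bézout coefficients:
1 = 13 − 4·3
1 = −4·94 + 29·13
1 = 29·765 − 236·94
1 = −236·19984 + 6165·765
1 = 6165·40733 − 12566·19984
1 = −12566·1445639 + 445975·40733
1 = 445975·10160206 − 3134391·1445639
So 1445639·(-3134391) ≡ 1 (mod 10160206), giving 1445639⁻¹ ≡ 7025815.
x ≡ 1445639⁻¹·246727 ≡ 7025815·246727 ≡ 5191433 (mod 10160206).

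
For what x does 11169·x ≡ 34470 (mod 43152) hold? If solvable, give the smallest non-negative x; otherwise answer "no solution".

First find gcd(11169, 43152):
43152 = 3·11169 + 9645
11169 = 1·9645 + 1524
9645 = 6·1524 + 501
1524 = 3·501 + 21
501 = 23·21 + 18
21 = 1·18 + 3
18 = 6·3 + 0
gcd = 3 and 3 | 34470, so solutions exist. Divide through by 3: 3723x ≡ 11490 (mod 14384).
Now find 3723⁻¹ mod 14384:
14384 = 3*3723 + 3215
3723 = 1*3215 + 508
3215 = 6*508 + 167
508 = 3*167 + 7
167 = 23*7 + 6
7 = 1*6 + 1
6 = 6*1 + 0
Back-substitute:
1 = 7 − 6
1 = −167 + 24·7
1 = 24·508 − 73·167
1 = −73·3215 + 462·508
1 = 462·3723 − 535·3215
1 = −535·14384 + 2067·3723
So 3723⁻¹ ≡ 2067 (mod 14384).
Then x ≡ 2067·11490 ≡ 1846 (mod 14384); the smallest non-negative solution is x = 1846.

1846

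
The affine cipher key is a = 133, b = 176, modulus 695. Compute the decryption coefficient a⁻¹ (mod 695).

Apply the Euclidean algorithm to 695 and 133:
695 = 5*133 + 30
133 = 4*30 + 13
30 = 2*13 + 4
13 = 3*4 + 1
4 = 4*1 + 0
The gcd is 1. Working backward:
1 = 13 − 3·4
1 = −3·30 + 7·13
1 = 7·133 − 31·30
1 = −31·695 + 162·133
So 133·162 ≡ 1 (mod 695).

162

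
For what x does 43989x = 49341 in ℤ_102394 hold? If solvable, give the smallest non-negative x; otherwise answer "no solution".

First find gcd(43989, 102394):
102394 = 2*43989 + 14416
43989 = 3*14416 + 741
14416 = 19*741 + 337
741 = 2*337 + 67
337 = 5*67 + 2
67 = 33*2 + 1
2 = 2*1 + 0
gcd = 1, so a unique solution mod 102394 exists.
Back-substitute for the Bézout coefficients:
1 = 67 − 33·2
1 = −33·337 + 166·67
1 = 166·741 − 365·337
1 = −365·14416 + 7101·741
1 = 7101·43989 − 21668·14416
1 = −21668·102394 + 50437·43989
So 43989·(50437) ≡ 1 (mod 102394), giving 43989⁻¹ ≡ 50437.
x ≡ 43989⁻¹·49341 ≡ 50437·49341 ≡ 28241 (mod 102394).

28241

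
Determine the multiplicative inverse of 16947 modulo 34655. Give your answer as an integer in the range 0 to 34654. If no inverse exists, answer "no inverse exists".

Run Euclid on (34655, 16947):
34655 = 2·16947 + 761
16947 = 22·761 + 205
761 = 3·205 + 146
205 = 1·146 + 59
146 = 2·59 + 28
59 = 2·28 + 3
28 = 9·3 + 1
3 = 3·1 + 0
The gcd is 1. Working backward:
1 = 28 − 9·3
1 = −9·59 + 19·28
1 = 19·146 − 47·59
1 = −47·205 + 66·146
1 = 66·761 − 245·205
1 = −245·16947 + 5456·761
1 = 5456·34655 − 11157·16947
So 16947·(-11157) ≡ 1 (mod 34655), and -11157 ≡ 23498 (mod 34655).

23498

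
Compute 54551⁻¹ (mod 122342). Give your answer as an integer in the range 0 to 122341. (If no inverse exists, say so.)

gcd(122342, 54551) by repeated division:
122342 = 2×54551 + 13240
54551 = 4×13240 + 1591
13240 = 8×1591 + 512
1591 = 3×512 + 55
512 = 9×55 + 17
55 = 3×17 + 4
17 = 4×4 + 1
4 = 4×1 + 0
Since gcd(54551, 122342) = 1, back-substitute to write 1 as a combination:
1 = 17 − 4·4
1 = −4·55 + 13·17
1 = 13·512 − 121·55
1 = −121·1591 + 376·512
1 = 376·13240 − 3129·1591
1 = −3129·54551 + 12892·13240
1 = 12892·122342 − 28913·54551
Thus 54551·(-28913) ≡ 1 (mod 122342); reducing, -28913 mod 122342 = 93429.

93429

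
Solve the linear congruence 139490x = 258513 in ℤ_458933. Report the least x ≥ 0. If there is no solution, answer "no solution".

169964

First find gcd(139490, 458933):
458933 = 3·139490 + 40463
139490 = 3·40463 + 18101
40463 = 2·18101 + 4261
18101 = 4·4261 + 1057
4261 = 4·1057 + 33
1057 = 32·33 + 1
33 = 33·1 + 0
gcd = 1, so a unique solution mod 458933 exists.
Back-substitute for the Bézout coefficients:
1 = 1057 − 32·33
1 = −32·4261 + 129·1057
1 = 129·18101 − 548·4261
1 = −548·40463 + 1225·18101
1 = 1225·139490 − 4223·40463
1 = −4223·458933 + 13894·139490
So 139490·(13894) ≡ 1 (mod 458933), giving 139490⁻¹ ≡ 13894.
x ≡ 139490⁻¹·258513 ≡ 13894·258513 ≡ 169964 (mod 458933).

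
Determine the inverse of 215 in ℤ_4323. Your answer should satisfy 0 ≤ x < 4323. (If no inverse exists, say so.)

Apply the Euclidean algorithm to 4323 and 215:
4323 = 20*215 + 23
215 = 9*23 + 8
23 = 2*8 + 7
8 = 1*7 + 1
7 = 7*1 + 0
Since gcd(215, 4323) = 1, back-substitute to write 1 as a combination:
1 = 8 − 7
1 = −23 + 3·8
1 = 3·215 − 28·23
1 = −28·4323 + 563·215
So 215·563 ≡ 1 (mod 4323).

563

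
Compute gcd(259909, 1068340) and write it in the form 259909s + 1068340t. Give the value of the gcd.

Euclidean algorithm:
1068340 = 4·259909 + 28704
259909 = 9·28704 + 1573
28704 = 18·1573 + 390
1573 = 4·390 + 13
390 = 30·13 + 0
gcd(259909, 1068340) = 13.
Working backward:
13 = 1573 − 4·390
13 = −4·28704 + 73·1573
13 = 73·259909 − 661·28704
13 = −661·1068340 + 2717·259909
So 13 = (-661)·1068340 + (2717)·259909.

13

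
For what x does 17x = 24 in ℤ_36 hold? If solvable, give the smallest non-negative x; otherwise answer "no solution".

12

First find gcd(17, 36):
36 = 2·17 + 2
17 = 8·2 + 1
2 = 2·1 + 0
gcd = 1, so a unique solution mod 36 exists.
Back-substitute for the Bézout coefficients:
1 = 17 − 8·2
1 = −8·36 + 17·17
So 17·(17) ≡ 1 (mod 36), giving 17⁻¹ ≡ 17.
x ≡ 17⁻¹·24 ≡ 17·24 ≡ 12 (mod 36).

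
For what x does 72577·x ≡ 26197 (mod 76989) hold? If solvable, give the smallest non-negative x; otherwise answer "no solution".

60109

First find gcd(72577, 76989):
76989 = 1*72577 + 4412
72577 = 16*4412 + 1985
4412 = 2*1985 + 442
1985 = 4*442 + 217
442 = 2*217 + 8
217 = 27*8 + 1
8 = 8*1 + 0
gcd = 1, so a unique solution mod 76989 exists.
Back-substitute for the Bézout coefficients:
1 = 217 − 27·8
1 = −27·442 + 55·217
1 = 55·1985 − 247·442
1 = −247·4412 + 549·1985
1 = 549·72577 − 9031·4412
1 = −9031·76989 + 9580·72577
So 72577·(9580) ≡ 1 (mod 76989), giving 72577⁻¹ ≡ 9580.
x ≡ 72577⁻¹·26197 ≡ 9580·26197 ≡ 60109 (mod 76989).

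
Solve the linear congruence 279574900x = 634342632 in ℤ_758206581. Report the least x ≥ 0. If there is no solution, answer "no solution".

First find gcd(279574900, 758206581):
758206581 = 2·279574900 + 199056781
279574900 = 1·199056781 + 80518119
199056781 = 2·80518119 + 38020543
80518119 = 2·38020543 + 4477033
38020543 = 8·4477033 + 2204279
4477033 = 2·2204279 + 68475
2204279 = 32·68475 + 13079
68475 = 5·13079 + 3080
13079 = 4·3080 + 759
3080 = 4·759 + 44
759 = 17·44 + 11
44 = 4·11 + 0
gcd = 11 and 11 | 634342632, so solutions exist. Divide through by 11: 25415900x ≡ 57667512 (mod 68927871).
Now find 25415900⁻¹ mod 68927871:
68927871 = 2*25415900 + 18096071
25415900 = 1*18096071 + 7319829
18096071 = 2*7319829 + 3456413
7319829 = 2*3456413 + 407003
3456413 = 8*407003 + 200389
407003 = 2*200389 + 6225
200389 = 32*6225 + 1189
6225 = 5*1189 + 280
1189 = 4*280 + 69
280 = 4*69 + 4
69 = 17*4 + 1
4 = 4*1 + 0
Back-substitute:
1 = 69 − 17·4
1 = −17·280 + 69·69
1 = 69·1189 − 293·280
1 = −293·6225 + 1534·1189
1 = 1534·200389 − 49381·6225
1 = −49381·407003 + 100296·200389
1 = 100296·3456413 − 851749·407003
1 = −851749·7319829 + 1803794·3456413
1 = 1803794·18096071 − 4459337·7319829
1 = −4459337·25415900 + 6263131·18096071
1 = 6263131·68927871 − 16985599·25415900
So 25415900·(-16985599) ≡ 1 (mod 68927871), i.e. 25415900⁻¹ ≡ 51942272.
Then x ≡ 51942272·57667512 ≡ 60076530 (mod 68927871); the smallest non-negative solution is x = 60076530.

60076530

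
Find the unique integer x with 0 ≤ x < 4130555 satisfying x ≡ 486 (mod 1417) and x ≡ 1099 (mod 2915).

Write x = 486 + 1417·k. Then 1417·k ≡ 1099 − 486 ≡ 613 (mod 2915).
Need 1417⁻¹ mod 2915. Extended Euclid on (2915, 1417):
2915 = 2·1417 + 81
1417 = 17·81 + 40
81 = 2·40 + 1
40 = 40·1 + 0
Back-substitute:
1 = 81 − 2·40
1 = −2·1417 + 35·81
1 = 35·2915 − 72·1417
1417⁻¹ ≡ 2843 (mod 2915), so k ≡ 2843·613 ≡ 2504 (mod 2915).
x = 486 + 1417·2504 = 3548654.

3548654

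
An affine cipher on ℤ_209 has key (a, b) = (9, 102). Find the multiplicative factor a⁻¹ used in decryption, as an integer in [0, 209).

gcd(209, 9) by repeated division:
209 = 23×9 + 2
9 = 4×2 + 1
2 = 2×1 + 0
gcd = 1, so the inverse exists. Back-substitute:
1 = 9 − 4·2
1 = −4·209 + 93·9
So 9·93 ≡ 1 (mod 209).

93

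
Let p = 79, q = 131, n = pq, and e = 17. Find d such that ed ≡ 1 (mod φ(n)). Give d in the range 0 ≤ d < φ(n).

1193

φ(n) = (p−1)(q−1) = 78·130 = 10140.
Need d with 17·d ≡ 1 (mod 10140). Apply the extended Euclidean algorithm:
10140 = 596*17 + 8
17 = 2*8 + 1
8 = 8*1 + 0
Back-substitute:
1 = 17 − 2·8
1 = −2·10140 + 1193·17
So 17·1193 ≡ 1 (mod 10140), hence d = 1193.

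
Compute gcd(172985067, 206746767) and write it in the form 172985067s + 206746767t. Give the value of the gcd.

9

Apply Euclid's algorithm to 206746767 and 172985067:
206746767 = 1*172985067 + 33761700
172985067 = 5*33761700 + 4176567
33761700 = 8*4176567 + 349164
4176567 = 11*349164 + 335763
349164 = 1*335763 + 13401
335763 = 25*13401 + 738
13401 = 18*738 + 117
738 = 6*117 + 36
117 = 3*36 + 9
36 = 4*9 + 0
gcd(172985067, 206746767) = 9.
Express as a combination:
9 = 117 − 3·36
9 = −3·738 + 19·117
9 = 19·13401 − 345·738
9 = −345·335763 + 8644·13401
9 = 8644·349164 − 8989·335763
9 = −8989·4176567 + 107523·349164
9 = 107523·33761700 − 869173·4176567
9 = −869173·172985067 + 4453388·33761700
9 = 4453388·206746767 − 5322561·172985067
So 9 = (4453388)·206746767 + (-5322561)·172985067.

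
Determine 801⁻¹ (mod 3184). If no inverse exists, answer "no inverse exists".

Apply the Euclidean algorithm to 3184 and 801:
3184 = 3*801 + 781
801 = 1*781 + 20
781 = 39*20 + 1
20 = 20*1 + 0
The gcd is 1. Working backward:
1 = 781 − 39·20
1 = −39·801 + 40·781
1 = 40·3184 − 159·801
Hence 801⁻¹ ≡ -159 ≡ 3025 (mod 3184).

3025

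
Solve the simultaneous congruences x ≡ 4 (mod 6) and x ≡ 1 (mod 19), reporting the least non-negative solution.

58

Write x = 4 + 6·k. Then 6·k ≡ 1 − 4 ≡ 16 (mod 19).
Need 6⁻¹ mod 19. Extended Euclid on (19, 6):
19 = 3×6 + 1
6 = 6×1 + 0
Back-substitute:
1 = 19 − 3·6
6⁻¹ ≡ 16 (mod 19), so k ≡ 16·16 ≡ 9 (mod 19).
x = 4 + 6·9 = 58.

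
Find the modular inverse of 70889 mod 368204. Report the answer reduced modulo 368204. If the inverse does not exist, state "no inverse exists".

Apply the Euclidean algorithm to 368204 and 70889:
368204 = 5*70889 + 13759
70889 = 5*13759 + 2094
13759 = 6*2094 + 1195
2094 = 1*1195 + 899
1195 = 1*899 + 296
899 = 3*296 + 11
296 = 26*11 + 10
11 = 1*10 + 1
10 = 10*1 + 0
gcd = 1, so the inverse exists. Back-substitute:
1 = 11 − 10
1 = −296 + 27·11
1 = 27·899 − 82·296
1 = −82·1195 + 109·899
1 = 109·2094 − 191·1195
1 = −191·13759 + 1255·2094
1 = 1255·70889 − 6466·13759
1 = −6466·368204 + 33585·70889
So 70889·33585 ≡ 1 (mod 368204).

33585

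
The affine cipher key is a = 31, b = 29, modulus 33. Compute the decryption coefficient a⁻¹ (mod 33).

16

gcd(33, 31) by repeated division:
33 = 1×31 + 2
31 = 15×2 + 1
2 = 2×1 + 0
Since gcd(31, 33) = 1, back-substitute to write 1 as a combination:
1 = 31 − 15·2
1 = −15·33 + 16·31
So 31·16 ≡ 1 (mod 33).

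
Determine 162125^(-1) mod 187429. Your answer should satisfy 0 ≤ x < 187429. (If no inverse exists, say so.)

Apply the Euclidean algorithm to 187429 and 162125:
187429 = 1×162125 + 25304
162125 = 6×25304 + 10301
25304 = 2×10301 + 4702
10301 = 2×4702 + 897
4702 = 5×897 + 217
897 = 4×217 + 29
217 = 7×29 + 14
29 = 2×14 + 1
14 = 14×1 + 0
Since gcd(162125, 187429) = 1, back-substitute to write 1 as a combination:
1 = 29 − 2·14
1 = −2·217 + 15·29
1 = 15·897 − 62·217
1 = −62·4702 + 325·897
1 = 325·10301 − 712·4702
1 = −712·25304 + 1749·10301
1 = 1749·162125 − 11206·25304
1 = −11206·187429 + 12955·162125
So 162125·12955 ≡ 1 (mod 187429).

12955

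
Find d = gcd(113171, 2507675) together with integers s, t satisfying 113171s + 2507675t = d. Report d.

1

Euclidean algorithm:
2507675 = 22×113171 + 17913
113171 = 6×17913 + 5693
17913 = 3×5693 + 834
5693 = 6×834 + 689
834 = 1×689 + 145
689 = 4×145 + 109
145 = 1×109 + 36
109 = 3×36 + 1
36 = 36×1 + 0
gcd(113171, 2507675) = 1.
Working backward:
1 = 109 − 3·36
1 = −3·145 + 4·109
1 = 4·689 − 19·145
1 = −19·834 + 23·689
1 = 23·5693 − 157·834
1 = −157·17913 + 494·5693
1 = 494·113171 − 3121·17913
1 = −3121·2507675 + 69156·113171
So 1 = (-3121)·2507675 + (69156)·113171.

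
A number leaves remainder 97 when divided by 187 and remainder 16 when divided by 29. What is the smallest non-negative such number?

Write x = 97 + 187·k. Then 187·k ≡ 16 − 97 ≡ 6 (mod 29).
Need 187⁻¹ mod 29. Extended Euclid on (29, 13):
29 = 2*13 + 3
13 = 4*3 + 1
3 = 3*1 + 0
Back-substitute:
1 = 13 − 4·3
1 = −4·29 + 9·13
187⁻¹ ≡ 9 (mod 29), so k ≡ 9·6 ≡ 25 (mod 29).
x = 97 + 187·25 = 4772.

4772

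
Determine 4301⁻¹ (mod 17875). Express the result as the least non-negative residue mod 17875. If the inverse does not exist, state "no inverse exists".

Euclidean algorithm on 17875, 4301:
17875 = 4*4301 + 671
4301 = 6*671 + 275
671 = 2*275 + 121
275 = 2*121 + 33
121 = 3*33 + 22
33 = 1*22 + 11
22 = 2*11 + 0
Since gcd = 11 > 1, 4301 is not a unit mod 17875.

no inverse exists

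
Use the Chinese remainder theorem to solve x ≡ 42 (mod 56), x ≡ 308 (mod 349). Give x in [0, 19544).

5194

Write x = 42 + 56·k. Then 56·k ≡ 308 − 42 ≡ 266 (mod 349).
Need 56⁻¹ mod 349. Extended Euclid on (349, 56):
349 = 6*56 + 13
56 = 4*13 + 4
13 = 3*4 + 1
4 = 4*1 + 0
Back-substitute:
1 = 13 − 3·4
1 = −3·56 + 13·13
1 = 13·349 − 81·56
56⁻¹ ≡ 268 (mod 349), so k ≡ 268·266 ≡ 92 (mod 349).
x = 42 + 56·92 = 5194.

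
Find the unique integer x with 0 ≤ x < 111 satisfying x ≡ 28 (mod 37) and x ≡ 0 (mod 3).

Write x = 28 + 37·k. Then 37·k ≡ 0 − 28 ≡ 2 (mod 3).
Need 37⁻¹ mod 3. Extended Euclid on (3, 1):
3 = 3×1 + 0
37⁻¹ ≡ 1 (mod 3), so k ≡ 1·2 ≡ 2 (mod 3).
x = 28 + 37·2 = 102.

102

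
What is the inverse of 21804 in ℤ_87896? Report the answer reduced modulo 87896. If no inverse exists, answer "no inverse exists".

no inverse exists

Euclidean algorithm on 87896, 21804:
87896 = 4*21804 + 680
21804 = 32*680 + 44
680 = 15*44 + 20
44 = 2*20 + 4
20 = 5*4 + 0
The gcd is 4, not 1, hence no inverse exists.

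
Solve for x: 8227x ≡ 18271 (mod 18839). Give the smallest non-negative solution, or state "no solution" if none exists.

First find gcd(8227, 18839):
18839 = 2·8227 + 2385
8227 = 3·2385 + 1072
2385 = 2·1072 + 241
1072 = 4·241 + 108
241 = 2·108 + 25
108 = 4·25 + 8
25 = 3·8 + 1
8 = 8·1 + 0
gcd = 1, so a unique solution mod 18839 exists.
Back-substitute for the Bézout coefficients:
1 = 25 − 3·8
1 = −3·108 + 13·25
1 = 13·241 − 29·108
1 = −29·1072 + 129·241
1 = 129·2385 − 287·1072
1 = −287·8227 + 990·2385
1 = 990·18839 − 2267·8227
So 8227·(-2267) ≡ 1 (mod 18839), giving 8227⁻¹ ≡ 16572.
x ≡ 8227⁻¹·18271 ≡ 16572·18271 ≡ 6604 (mod 18839).

6604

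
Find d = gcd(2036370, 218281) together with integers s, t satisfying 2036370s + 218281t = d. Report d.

Repeated division:
2036370 = 9×218281 + 71841
218281 = 3×71841 + 2758
71841 = 26×2758 + 133
2758 = 20×133 + 98
133 = 1×98 + 35
98 = 2×35 + 28
35 = 1×28 + 7
28 = 4×7 + 0
gcd(2036370, 218281) = 7.
Express as a combination:
7 = 35 − 28
7 = −98 + 3·35
7 = 3·133 − 4·98
7 = −4·2758 + 83·133
7 = 83·71841 − 2162·2758
7 = −2162·218281 + 6569·71841
7 = 6569·2036370 − 61283·218281
So 7 = (6569)·2036370 + (-61283)·218281.

7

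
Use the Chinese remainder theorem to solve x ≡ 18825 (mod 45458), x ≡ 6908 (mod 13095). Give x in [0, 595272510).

159621863

Write x = 18825 + 45458·k. Then 45458·k ≡ 6908 − 18825 ≡ 1178 (mod 13095).
Need 45458⁻¹ mod 13095. Extended Euclid on (13095, 6173):
13095 = 2×6173 + 749
6173 = 8×749 + 181
749 = 4×181 + 25
181 = 7×25 + 6
25 = 4×6 + 1
6 = 6×1 + 0
Back-substitute:
1 = 25 − 4·6
1 = −4·181 + 29·25
1 = 29·749 − 120·181
1 = −120·6173 + 989·749
1 = 989·13095 − 2098·6173
45458⁻¹ ≡ 10997 (mod 13095), so k ≡ 10997·1178 ≡ 3511 (mod 13095).
x = 18825 + 45458·3511 = 159621863.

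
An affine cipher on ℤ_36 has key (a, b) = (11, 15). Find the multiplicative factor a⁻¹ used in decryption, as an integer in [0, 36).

Extended Euclidean algorithm:
36 = 3*11 + 3
11 = 3*3 + 2
3 = 1*2 + 1
2 = 2*1 + 0
gcd = 1, so the inverse exists. Back-substitute:
1 = 3 − 2
1 = −11 + 4·3
1 = 4·36 − 13·11
Hence 11⁻¹ ≡ -13 ≡ 23 (mod 36).

23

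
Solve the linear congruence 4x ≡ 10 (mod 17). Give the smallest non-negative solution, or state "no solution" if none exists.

11

First find gcd(4, 17):
17 = 4·4 + 1
4 = 4·1 + 0
gcd = 1, so a unique solution mod 17 exists.
Back-substitute for the Bézout coefficients:
1 = 17 − 4·4
So 4·(-4) ≡ 1 (mod 17), giving 4⁻¹ ≡ 13.
x ≡ 4⁻¹·10 ≡ 13·10 ≡ 11 (mod 17).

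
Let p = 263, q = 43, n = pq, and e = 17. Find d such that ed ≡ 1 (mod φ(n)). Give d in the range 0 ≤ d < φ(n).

φ(n) = (p−1)(q−1) = 262·42 = 11004.
Need d with 17·d ≡ 1 (mod 11004). Apply the extended Euclidean algorithm:
11004 = 647*17 + 5
17 = 3*5 + 2
5 = 2*2 + 1
2 = 2*1 + 0
Back-substitute:
1 = 5 − 2·2
1 = −2·17 + 7·5
1 = 7·11004 − 4531·17
So 17·(-4531) ≡ 1 (mod 11004), hence d ≡ -4531 ≡ 6473 (mod 11004).

6473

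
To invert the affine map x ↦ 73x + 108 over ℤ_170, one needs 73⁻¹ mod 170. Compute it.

7

Extended Euclidean algorithm:
170 = 2*73 + 24
73 = 3*24 + 1
24 = 24*1 + 0
gcd = 1, so the inverse exists. Back-substitute:
1 = 73 − 3·24
1 = −3·170 + 7·73
So 73·7 ≡ 1 (mod 170).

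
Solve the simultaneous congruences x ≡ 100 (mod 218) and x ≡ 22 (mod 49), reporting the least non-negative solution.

9038

Write x = 100 + 218·k. Then 218·k ≡ 22 − 100 ≡ 20 (mod 49).
Need 218⁻¹ mod 49. Extended Euclid on (49, 22):
49 = 2*22 + 5
22 = 4*5 + 2
5 = 2*2 + 1
2 = 2*1 + 0
Back-substitute:
1 = 5 − 2·2
1 = −2·22 + 9·5
1 = 9·49 − 20·22
218⁻¹ ≡ 29 (mod 49), so k ≡ 29·20 ≡ 41 (mod 49).
x = 100 + 218·41 = 9038.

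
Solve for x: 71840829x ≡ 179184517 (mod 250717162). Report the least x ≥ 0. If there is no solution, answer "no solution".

First find gcd(71840829, 250717162):
250717162 = 3*71840829 + 35194675
71840829 = 2*35194675 + 1451479
35194675 = 24*1451479 + 359179
1451479 = 4*359179 + 14763
359179 = 24*14763 + 4867
14763 = 3*4867 + 162
4867 = 30*162 + 7
162 = 23*7 + 1
7 = 7*1 + 0
gcd = 1, so a unique solution mod 250717162 exists.
Back-substitute for the Bézout coefficients:
1 = 162 − 23·7
1 = −23·4867 + 691·162
1 = 691·14763 − 2096·4867
1 = −2096·359179 + 50995·14763
1 = 50995·1451479 − 206076·359179
1 = −206076·35194675 + 4996819·1451479
1 = 4996819·71840829 − 10199714·35194675
1 = −10199714·250717162 + 35595961·71840829
So 71840829·(35595961) ≡ 1 (mod 250717162), giving 71840829⁻¹ ≡ 35595961.
x ≡ 71840829⁻¹·179184517 ≡ 35595961·179184517 ≡ 226938675 (mod 250717162).

226938675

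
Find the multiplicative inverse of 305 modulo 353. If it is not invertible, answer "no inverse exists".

125

Extended Euclidean algorithm:
353 = 1×305 + 48
305 = 6×48 + 17
48 = 2×17 + 14
17 = 1×14 + 3
14 = 4×3 + 2
3 = 1×2 + 1
2 = 2×1 + 0
gcd = 1, so the inverse exists. Back-substitute:
1 = 3 − 2
1 = −14 + 5·3
1 = 5·17 − 6·14
1 = −6·48 + 17·17
1 = 17·305 − 108·48
1 = −108·353 + 125·305
So 305·125 ≡ 1 (mod 353).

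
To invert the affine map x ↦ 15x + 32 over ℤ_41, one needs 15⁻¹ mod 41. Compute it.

11

Apply the Euclidean algorithm to 41 and 15:
41 = 2*15 + 11
15 = 1*11 + 4
11 = 2*4 + 3
4 = 1*3 + 1
3 = 3*1 + 0
The gcd is 1. Working backward:
1 = 4 − 3
1 = −11 + 3·4
1 = 3·15 − 4·11
1 = −4·41 + 11·15
So 15·11 ≡ 1 (mod 41).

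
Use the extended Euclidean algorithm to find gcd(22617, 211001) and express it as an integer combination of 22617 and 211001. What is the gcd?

7

Apply Euclid's algorithm to 211001 and 22617:
211001 = 9×22617 + 7448
22617 = 3×7448 + 273
7448 = 27×273 + 77
273 = 3×77 + 42
77 = 1×42 + 35
42 = 1×35 + 7
35 = 5×7 + 0
gcd(22617, 211001) = 7.
Back-substituting:
7 = 42 − 35
7 = −77 + 2·42
7 = 2·273 − 7·77
7 = −7·7448 + 191·273
7 = 191·22617 − 580·7448
7 = −580·211001 + 5411·22617
So 7 = (-580)·211001 + (5411)·22617.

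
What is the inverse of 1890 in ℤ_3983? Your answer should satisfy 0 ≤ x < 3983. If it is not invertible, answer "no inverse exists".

no inverse exists

Euclidean algorithm on 3983, 1890:
3983 = 2×1890 + 203
1890 = 9×203 + 63
203 = 3×63 + 14
63 = 4×14 + 7
14 = 2×7 + 0
The gcd is 7, not 1, hence no inverse exists.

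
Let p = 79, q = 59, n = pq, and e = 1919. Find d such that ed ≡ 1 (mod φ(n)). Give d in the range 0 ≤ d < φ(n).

φ(n) = (p−1)(q−1) = 78·58 = 4524.
Need d with 1919·d ≡ 1 (mod 4524). Apply the extended Euclidean algorithm:
4524 = 2*1919 + 686
1919 = 2*686 + 547
686 = 1*547 + 139
547 = 3*139 + 130
139 = 1*130 + 9
130 = 14*9 + 4
9 = 2*4 + 1
4 = 4*1 + 0
Back-substitute:
1 = 9 − 2·4
1 = −2·130 + 29·9
1 = 29·139 − 31·130
1 = −31·547 + 122·139
1 = 122·686 − 153·547
1 = −153·1919 + 428·686
1 = 428·4524 − 1009·1919
So 1919·(-1009) ≡ 1 (mod 4524), hence d ≡ -1009 ≡ 3515 (mod 4524).

3515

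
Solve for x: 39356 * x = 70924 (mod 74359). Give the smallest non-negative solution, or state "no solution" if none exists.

First find gcd(39356, 74359):
74359 = 1·39356 + 35003
39356 = 1·35003 + 4353
35003 = 8·4353 + 179
4353 = 24·179 + 57
179 = 3·57 + 8
57 = 7·8 + 1
8 = 8·1 + 0
gcd = 1, so a unique solution mod 74359 exists.
Back-substitute for the Bézout coefficients:
1 = 57 − 7·8
1 = −7·179 + 22·57
1 = 22·4353 − 535·179
1 = −535·35003 + 4302·4353
1 = 4302·39356 − 4837·35003
1 = −4837·74359 + 9139·39356
So 39356·(9139) ≡ 1 (mod 74359), giving 39356⁻¹ ≡ 9139.
x ≡ 39356⁻¹·70924 ≡ 9139·70924 ≡ 61392 (mod 74359).

61392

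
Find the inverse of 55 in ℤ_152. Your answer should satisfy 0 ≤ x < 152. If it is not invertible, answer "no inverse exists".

47

Apply the Euclidean algorithm to 152 and 55:
152 = 2×55 + 42
55 = 1×42 + 13
42 = 3×13 + 3
13 = 4×3 + 1
3 = 3×1 + 0
Since gcd(55, 152) = 1, back-substitute to write 1 as a combination:
1 = 13 − 4·3
1 = −4·42 + 13·13
1 = 13·55 − 17·42
1 = −17·152 + 47·55
So 55·47 ≡ 1 (mod 152).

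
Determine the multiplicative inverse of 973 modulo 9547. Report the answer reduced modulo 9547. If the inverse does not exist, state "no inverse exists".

gcd(9547, 973) by repeated division:
9547 = 9×973 + 790
973 = 1×790 + 183
790 = 4×183 + 58
183 = 3×58 + 9
58 = 6×9 + 4
9 = 2×4 + 1
4 = 4×1 + 0
gcd = 1, so the inverse exists. Back-substitute:
1 = 9 − 2·4
1 = −2·58 + 13·9
1 = 13·183 − 41·58
1 = −41·790 + 177·183
1 = 177·973 − 218·790
1 = −218·9547 + 2139·973
So 973·2139 ≡ 1 (mod 9547).

2139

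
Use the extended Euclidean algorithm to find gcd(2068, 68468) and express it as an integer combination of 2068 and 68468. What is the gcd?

4

Repeated division:
68468 = 33×2068 + 224
2068 = 9×224 + 52
224 = 4×52 + 16
52 = 3×16 + 4
16 = 4×4 + 0
gcd(2068, 68468) = 4.
Working backward:
4 = 52 − 3·16
4 = −3·224 + 13·52
4 = 13·2068 − 120·224
4 = −120·68468 + 3973·2068
So 4 = (-120)·68468 + (3973)·2068.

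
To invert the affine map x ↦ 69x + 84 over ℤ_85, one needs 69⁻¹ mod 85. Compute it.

Run Euclid on (85, 69):
85 = 1×69 + 16
69 = 4×16 + 5
16 = 3×5 + 1
5 = 5×1 + 0
Since gcd(69, 85) = 1, back-substitute to write 1 as a combination:
1 = 16 − 3·5
1 = −3·69 + 13·16
1 = 13·85 − 16·69
Thus 69·(-16) ≡ 1 (mod 85); reducing, -16 mod 85 = 69.

69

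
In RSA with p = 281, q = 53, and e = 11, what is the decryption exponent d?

φ(n) = (p−1)(q−1) = 280·52 = 14560.
Need d with 11·d ≡ 1 (mod 14560). Apply the extended Euclidean algorithm:
14560 = 1323*11 + 7
11 = 1*7 + 4
7 = 1*4 + 3
4 = 1*3 + 1
3 = 3*1 + 0
Back-substitute:
1 = 4 − 3
1 = −7 + 2·4
1 = 2·11 − 3·7
1 = −3·14560 + 3971·11
So 11·3971 ≡ 1 (mod 14560), hence d = 3971.

3971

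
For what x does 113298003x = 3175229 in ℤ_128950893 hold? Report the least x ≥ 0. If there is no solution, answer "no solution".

gcd(113298003, 128950893):
128950893 = 1×113298003 + 15652890
113298003 = 7×15652890 + 3727773
15652890 = 4×3727773 + 741798
3727773 = 5×741798 + 18783
741798 = 39×18783 + 9261
18783 = 2×9261 + 261
9261 = 35×261 + 126
261 = 2×126 + 9
126 = 14×9 + 0
gcd = 9, but 9 ∤ 3175229, so the congruence has no solution.

no solution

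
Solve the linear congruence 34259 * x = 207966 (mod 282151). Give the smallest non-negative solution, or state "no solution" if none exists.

First find gcd(34259, 282151):
282151 = 8*34259 + 8079
34259 = 4*8079 + 1943
8079 = 4*1943 + 307
1943 = 6*307 + 101
307 = 3*101 + 4
101 = 25*4 + 1
4 = 4*1 + 0
gcd = 1, so a unique solution mod 282151 exists.
Back-substitute for the Bézout coefficients:
1 = 101 − 25·4
1 = −25·307 + 76·101
1 = 76·1943 − 481·307
1 = −481·8079 + 2000·1943
1 = 2000·34259 − 8481·8079
1 = −8481·282151 + 69848·34259
So 34259·(69848) ≡ 1 (mod 282151), giving 34259⁻¹ ≡ 69848.
x ≡ 34259⁻¹·207966 ≡ 69848·207966 ≡ 29235 (mod 282151).

29235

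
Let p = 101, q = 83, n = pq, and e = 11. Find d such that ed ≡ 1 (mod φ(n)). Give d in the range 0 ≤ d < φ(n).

φ(n) = (p−1)(q−1) = 100·82 = 8200.
Need d with 11·d ≡ 1 (mod 8200). Apply the extended Euclidean algorithm:
8200 = 745*11 + 5
11 = 2*5 + 1
5 = 5*1 + 0
Back-substitute:
1 = 11 − 2·5
1 = −2·8200 + 1491·11
So 11·1491 ≡ 1 (mod 8200), hence d = 1491.

1491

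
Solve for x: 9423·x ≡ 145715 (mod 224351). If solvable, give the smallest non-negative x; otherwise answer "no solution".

First find gcd(9423, 224351):
224351 = 23·9423 + 7622
9423 = 1·7622 + 1801
7622 = 4·1801 + 418
1801 = 4·418 + 129
418 = 3·129 + 31
129 = 4·31 + 5
31 = 6·5 + 1
5 = 5·1 + 0
gcd = 1, so a unique solution mod 224351 exists.
Back-substitute for the Bézout coefficients:
1 = 31 − 6·5
1 = −6·129 + 25·31
1 = 25·418 − 81·129
1 = −81·1801 + 349·418
1 = 349·7622 − 1477·1801
1 = −1477·9423 + 1826·7622
1 = 1826·224351 − 43475·9423
So 9423·(-43475) ≡ 1 (mod 224351), giving 9423⁻¹ ≡ 180876.
x ≡ 9423⁻¹·145715 ≡ 180876·145715 ≡ 39562 (mod 224351).

39562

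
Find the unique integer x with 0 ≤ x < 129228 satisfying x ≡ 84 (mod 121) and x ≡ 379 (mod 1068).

Write x = 84 + 121·k. Then 121·k ≡ 379 − 84 ≡ 295 (mod 1068).
Need 121⁻¹ mod 1068. Extended Euclid on (1068, 121):
1068 = 8×121 + 100
121 = 1×100 + 21
100 = 4×21 + 16
21 = 1×16 + 5
16 = 3×5 + 1
5 = 5×1 + 0
Back-substitute:
1 = 16 − 3·5
1 = −3·21 + 4·16
1 = 4·100 − 19·21
1 = −19·121 + 23·100
1 = 23·1068 − 203·121
121⁻¹ ≡ 865 (mod 1068), so k ≡ 865·295 ≡ 991 (mod 1068).
x = 84 + 121·991 = 119995.

119995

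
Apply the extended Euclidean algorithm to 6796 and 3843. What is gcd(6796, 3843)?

Euclidean algorithm:
6796 = 1×3843 + 2953
3843 = 1×2953 + 890
2953 = 3×890 + 283
890 = 3×283 + 41
283 = 6×41 + 37
41 = 1×37 + 4
37 = 9×4 + 1
4 = 4×1 + 0
gcd(6796, 3843) = 1.
Working backward:
1 = 37 − 9·4
1 = −9·41 + 10·37
1 = 10·283 − 69·41
1 = −69·890 + 217·283
1 = 217·2953 − 720·890
1 = −720·3843 + 937·2953
1 = 937·6796 − 1657·3843
So 1 = (937)·6796 + (-1657)·3843.

1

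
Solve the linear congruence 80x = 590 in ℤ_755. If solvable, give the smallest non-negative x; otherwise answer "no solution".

First find gcd(80, 755):
755 = 9·80 + 35
80 = 2·35 + 10
35 = 3·10 + 5
10 = 2·5 + 0
gcd = 5 and 5 | 590, so solutions exist. Divide through by 5: 16x ≡ 118 (mod 151).
Now find 16⁻¹ mod 151:
151 = 9·16 + 7
16 = 2·7 + 2
7 = 3·2 + 1
2 = 2·1 + 0
Back-substitute:
1 = 7 − 3·2
1 = −3·16 + 7·7
1 = 7·151 − 66·16
So 16·(-66) ≡ 1 (mod 151), i.e. 16⁻¹ ≡ 85.
Then x ≡ 85·118 ≡ 64 (mod 151); the smallest non-negative solution is x = 64.

64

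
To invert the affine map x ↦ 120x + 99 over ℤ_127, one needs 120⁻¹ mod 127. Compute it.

Run Euclid on (127, 120):
127 = 1×120 + 7
120 = 17×7 + 1
7 = 7×1 + 0
Since gcd(120, 127) = 1, back-substitute to write 1 as a combination:
1 = 120 − 17·7
1 = −17·127 + 18·120
So 120·18 ≡ 1 (mod 127).

18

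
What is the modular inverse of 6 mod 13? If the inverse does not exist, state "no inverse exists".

Extended Euclidean algorithm:
13 = 2·6 + 1
6 = 6·1 + 0
Since gcd(6, 13) = 1, back-substitute to write 1 as a combination:
1 = 13 − 2·6
Hence 6⁻¹ ≡ -2 ≡ 11 (mod 13).

11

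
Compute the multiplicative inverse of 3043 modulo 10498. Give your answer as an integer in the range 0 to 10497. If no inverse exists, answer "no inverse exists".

4509

Run Euclid on (10498, 3043):
10498 = 3×3043 + 1369
3043 = 2×1369 + 305
1369 = 4×305 + 149
305 = 2×149 + 7
149 = 21×7 + 2
7 = 3×2 + 1
2 = 2×1 + 0
Since gcd(3043, 10498) = 1, back-substitute to write 1 as a combination:
1 = 7 − 3·2
1 = −3·149 + 64·7
1 = 64·305 − 131·149
1 = −131·1369 + 588·305
1 = 588·3043 − 1307·1369
1 = −1307·10498 + 4509·3043
So 3043·4509 ≡ 1 (mod 10498).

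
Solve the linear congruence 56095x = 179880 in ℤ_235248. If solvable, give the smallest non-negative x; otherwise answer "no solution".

no solution

gcd(56095, 235248):
235248 = 4×56095 + 10868
56095 = 5×10868 + 1755
10868 = 6×1755 + 338
1755 = 5×338 + 65
338 = 5×65 + 13
65 = 5×13 + 0
gcd = 13, but 13 ∤ 179880, so the congruence has no solution.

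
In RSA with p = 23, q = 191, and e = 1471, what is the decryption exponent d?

φ(n) = (p−1)(q−1) = 22·190 = 4180.
Need d with 1471·d ≡ 1 (mod 4180). Apply the extended Euclidean algorithm:
4180 = 2×1471 + 1238
1471 = 1×1238 + 233
1238 = 5×233 + 73
233 = 3×73 + 14
73 = 5×14 + 3
14 = 4×3 + 2
3 = 1×2 + 1
2 = 2×1 + 0
Back-substitute:
1 = 3 − 2
1 = −14 + 5·3
1 = 5·73 − 26·14
1 = −26·233 + 83·73
1 = 83·1238 − 441·233
1 = −441·1471 + 524·1238
1 = 524·4180 − 1489·1471
So 1471·(-1489) ≡ 1 (mod 4180), hence d ≡ -1489 ≡ 2691 (mod 4180).

2691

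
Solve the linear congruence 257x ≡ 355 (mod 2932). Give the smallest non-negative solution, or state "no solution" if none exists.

1359

First find gcd(257, 2932):
2932 = 11×257 + 105
257 = 2×105 + 47
105 = 2×47 + 11
47 = 4×11 + 3
11 = 3×3 + 2
3 = 1×2 + 1
2 = 2×1 + 0
gcd = 1, so a unique solution mod 2932 exists.
Back-substitute for the Bézout coefficients:
1 = 3 − 2
1 = −11 + 4·3
1 = 4·47 − 17·11
1 = −17·105 + 38·47
1 = 38·257 − 93·105
1 = −93·2932 + 1061·257
So 257·(1061) ≡ 1 (mod 2932), giving 257⁻¹ ≡ 1061.
x ≡ 257⁻¹·355 ≡ 1061·355 ≡ 1359 (mod 2932).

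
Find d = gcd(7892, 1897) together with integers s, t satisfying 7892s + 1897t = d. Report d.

1

Euclidean algorithm:
7892 = 4×1897 + 304
1897 = 6×304 + 73
304 = 4×73 + 12
73 = 6×12 + 1
12 = 12×1 + 0
gcd(7892, 1897) = 1.
Working backward:
1 = 73 − 6·12
1 = −6·304 + 25·73
1 = 25·1897 − 156·304
1 = −156·7892 + 649·1897
So 1 = (-156)·7892 + (649)·1897.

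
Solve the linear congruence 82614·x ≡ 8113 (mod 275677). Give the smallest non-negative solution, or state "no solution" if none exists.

First find gcd(82614, 275677):
275677 = 3×82614 + 27835
82614 = 2×27835 + 26944
27835 = 1×26944 + 891
26944 = 30×891 + 214
891 = 4×214 + 35
214 = 6×35 + 4
35 = 8×4 + 3
4 = 1×3 + 1
3 = 3×1 + 0
gcd = 1, so a unique solution mod 275677 exists.
Back-substitute for the Bézout coefficients:
1 = 4 − 3
1 = −35 + 9·4
1 = 9·214 − 55·35
1 = −55·891 + 229·214
1 = 229·26944 − 6925·891
1 = −6925·27835 + 7154·26944
1 = 7154·82614 − 21233·27835
1 = −21233·275677 + 70853·82614
So 82614·(70853) ≡ 1 (mod 275677), giving 82614⁻¹ ≡ 70853.
x ≡ 82614⁻¹·8113 ≡ 70853·8113 ≡ 43844 (mod 275677).

43844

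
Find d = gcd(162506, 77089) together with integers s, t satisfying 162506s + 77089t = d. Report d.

1

Repeated division:
162506 = 2·77089 + 8328
77089 = 9·8328 + 2137
8328 = 3·2137 + 1917
2137 = 1·1917 + 220
1917 = 8·220 + 157
220 = 1·157 + 63
157 = 2·63 + 31
63 = 2·31 + 1
31 = 31·1 + 0
gcd(162506, 77089) = 1.
Back-substituting:
1 = 63 − 2·31
1 = −2·157 + 5·63
1 = 5·220 − 7·157
1 = −7·1917 + 61·220
1 = 61·2137 − 68·1917
1 = −68·8328 + 265·2137
1 = 265·77089 − 2453·8328
1 = −2453·162506 + 5171·77089
So 1 = (-2453)·162506 + (5171)·77089.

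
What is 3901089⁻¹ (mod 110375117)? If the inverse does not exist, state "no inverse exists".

3694101

Run Euclid on (110375117, 3901089):
110375117 = 28·3901089 + 1144625
3901089 = 3·1144625 + 467214
1144625 = 2·467214 + 210197
467214 = 2·210197 + 46820
210197 = 4·46820 + 22917
46820 = 2·22917 + 986
22917 = 23·986 + 239
986 = 4·239 + 30
239 = 7·30 + 29
30 = 1·29 + 1
29 = 29·1 + 0
The gcd is 1. Working backward:
1 = 30 − 29
1 = −239 + 8·30
1 = 8·986 − 33·239
1 = −33·22917 + 767·986
1 = 767·46820 − 1567·22917
1 = −1567·210197 + 7035·46820
1 = 7035·467214 − 15637·210197
1 = −15637·1144625 + 38309·467214
1 = 38309·3901089 − 130564·1144625
1 = −130564·110375117 + 3694101·3901089
So 3901089·3694101 ≡ 1 (mod 110375117).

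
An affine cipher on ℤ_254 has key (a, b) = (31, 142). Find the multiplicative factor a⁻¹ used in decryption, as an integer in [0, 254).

41

Extended Euclidean algorithm:
254 = 8*31 + 6
31 = 5*6 + 1
6 = 6*1 + 0
Since gcd(31, 254) = 1, back-substitute to write 1 as a combination:
1 = 31 − 5·6
1 = −5·254 + 41·31
So 31·41 ≡ 1 (mod 254).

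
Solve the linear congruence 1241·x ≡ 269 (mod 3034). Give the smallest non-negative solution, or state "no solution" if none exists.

2313

First find gcd(1241, 3034):
3034 = 2*1241 + 552
1241 = 2*552 + 137
552 = 4*137 + 4
137 = 34*4 + 1
4 = 4*1 + 0
gcd = 1, so a unique solution mod 3034 exists.
Back-substitute for the Bézout coefficients:
1 = 137 − 34·4
1 = −34·552 + 137·137
1 = 137·1241 − 308·552
1 = −308·3034 + 753·1241
So 1241·(753) ≡ 1 (mod 3034), giving 1241⁻¹ ≡ 753.
x ≡ 1241⁻¹·269 ≡ 753·269 ≡ 2313 (mod 3034).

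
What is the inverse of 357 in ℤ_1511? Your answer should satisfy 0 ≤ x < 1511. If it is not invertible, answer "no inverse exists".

182

gcd(1511, 357) by repeated division:
1511 = 4×357 + 83
357 = 4×83 + 25
83 = 3×25 + 8
25 = 3×8 + 1
8 = 8×1 + 0
The gcd is 1. Working backward:
1 = 25 − 3·8
1 = −3·83 + 10·25
1 = 10·357 − 43·83
1 = −43·1511 + 182·357
So 357·182 ≡ 1 (mod 1511).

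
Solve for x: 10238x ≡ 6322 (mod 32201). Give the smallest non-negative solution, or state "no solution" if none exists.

First find gcd(10238, 32201):
32201 = 3*10238 + 1487
10238 = 6*1487 + 1316
1487 = 1*1316 + 171
1316 = 7*171 + 119
171 = 1*119 + 52
119 = 2*52 + 15
52 = 3*15 + 7
15 = 2*7 + 1
7 = 7*1 + 0
gcd = 1, so a unique solution mod 32201 exists.
Back-substitute for the Bézout coefficients:
1 = 15 − 2·7
1 = −2·52 + 7·15
1 = 7·119 − 16·52
1 = −16·171 + 23·119
1 = 23·1316 − 177·171
1 = −177·1487 + 200·1316
1 = 200·10238 − 1377·1487
1 = −1377·32201 + 4331·10238
So 10238·(4331) ≡ 1 (mod 32201), giving 10238⁻¹ ≡ 4331.
x ≡ 10238⁻¹·6322 ≡ 4331·6322 ≡ 9732 (mod 32201).

9732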